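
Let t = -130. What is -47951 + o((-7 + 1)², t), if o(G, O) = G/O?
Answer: -3116833/65 ≈ -47951.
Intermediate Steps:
-47951 + o((-7 + 1)², t) = -47951 + (-7 + 1)²/(-130) = -47951 + (-6)²*(-1/130) = -47951 + 36*(-1/130) = -47951 - 18/65 = -3116833/65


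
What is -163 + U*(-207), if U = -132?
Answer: 27161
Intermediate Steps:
-163 + U*(-207) = -163 - 132*(-207) = -163 + 27324 = 27161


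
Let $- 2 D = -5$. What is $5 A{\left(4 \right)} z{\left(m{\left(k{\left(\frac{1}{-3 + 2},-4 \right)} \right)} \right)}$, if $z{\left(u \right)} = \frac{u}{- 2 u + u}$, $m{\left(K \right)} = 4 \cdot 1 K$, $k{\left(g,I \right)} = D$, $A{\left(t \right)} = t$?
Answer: $-20$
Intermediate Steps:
$D = \frac{5}{2}$ ($D = \left(- \frac{1}{2}\right) \left(-5\right) = \frac{5}{2} \approx 2.5$)
$k{\left(g,I \right)} = \frac{5}{2}$
$m{\left(K \right)} = 4 K$
$z{\left(u \right)} = -1$ ($z{\left(u \right)} = \frac{u}{\left(-1\right) u} = u \left(- \frac{1}{u}\right) = -1$)
$5 A{\left(4 \right)} z{\left(m{\left(k{\left(\frac{1}{-3 + 2},-4 \right)} \right)} \right)} = 5 \cdot 4 \left(-1\right) = 20 \left(-1\right) = -20$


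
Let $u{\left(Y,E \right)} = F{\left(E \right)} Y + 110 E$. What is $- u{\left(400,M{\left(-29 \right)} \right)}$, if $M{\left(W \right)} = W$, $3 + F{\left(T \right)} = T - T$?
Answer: $4390$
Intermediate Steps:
$F{\left(T \right)} = -3$ ($F{\left(T \right)} = -3 + \left(T - T\right) = -3 + 0 = -3$)
$u{\left(Y,E \right)} = - 3 Y + 110 E$
$- u{\left(400,M{\left(-29 \right)} \right)} = - (\left(-3\right) 400 + 110 \left(-29\right)) = - (-1200 - 3190) = \left(-1\right) \left(-4390\right) = 4390$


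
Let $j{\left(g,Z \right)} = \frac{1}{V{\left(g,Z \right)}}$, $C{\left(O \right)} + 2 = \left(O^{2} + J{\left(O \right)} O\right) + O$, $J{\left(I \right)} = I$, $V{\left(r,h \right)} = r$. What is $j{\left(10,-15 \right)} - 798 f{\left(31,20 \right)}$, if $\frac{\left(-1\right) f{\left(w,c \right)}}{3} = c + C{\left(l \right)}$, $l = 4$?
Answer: $\frac{1292761}{10} \approx 1.2928 \cdot 10^{5}$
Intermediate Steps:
$C{\left(O \right)} = -2 + O + 2 O^{2}$ ($C{\left(O \right)} = -2 + \left(\left(O^{2} + O O\right) + O\right) = -2 + \left(\left(O^{2} + O^{2}\right) + O\right) = -2 + \left(2 O^{2} + O\right) = -2 + \left(O + 2 O^{2}\right) = -2 + O + 2 O^{2}$)
$j{\left(g,Z \right)} = \frac{1}{g}$
$f{\left(w,c \right)} = -102 - 3 c$ ($f{\left(w,c \right)} = - 3 \left(c + \left(-2 + 4 + 2 \cdot 4^{2}\right)\right) = - 3 \left(c + \left(-2 + 4 + 2 \cdot 16\right)\right) = - 3 \left(c + \left(-2 + 4 + 32\right)\right) = - 3 \left(c + 34\right) = - 3 \left(34 + c\right) = -102 - 3 c$)
$j{\left(10,-15 \right)} - 798 f{\left(31,20 \right)} = \frac{1}{10} - 798 \left(-102 - 60\right) = \frac{1}{10} - -129276 = \frac{1}{10} + 129276 = \frac{1292761}{10}$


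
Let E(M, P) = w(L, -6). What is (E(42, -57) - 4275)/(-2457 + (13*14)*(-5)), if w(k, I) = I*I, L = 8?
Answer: 4239/3367 ≈ 1.2590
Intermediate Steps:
w(k, I) = I²
E(M, P) = 36 (E(M, P) = (-6)² = 36)
(E(42, -57) - 4275)/(-2457 + (13*14)*(-5)) = (36 - 4275)/(-2457 + (13*14)*(-5)) = -4239/(-2457 + 182*(-5)) = -4239/(-2457 - 910) = -4239/(-3367) = -4239*(-1/3367) = 4239/3367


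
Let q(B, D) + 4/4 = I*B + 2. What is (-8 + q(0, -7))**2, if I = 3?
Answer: 49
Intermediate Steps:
q(B, D) = 1 + 3*B (q(B, D) = -1 + (3*B + 2) = -1 + (2 + 3*B) = 1 + 3*B)
(-8 + q(0, -7))**2 = (-8 + (1 + 3*0))**2 = (-8 + (1 + 0))**2 = (-8 + 1)**2 = (-7)**2 = 49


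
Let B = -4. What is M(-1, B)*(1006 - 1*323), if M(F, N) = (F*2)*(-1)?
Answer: 1366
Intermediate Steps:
M(F, N) = -2*F (M(F, N) = (2*F)*(-1) = -2*F)
M(-1, B)*(1006 - 1*323) = (-2*(-1))*(1006 - 1*323) = 2*(1006 - 323) = 2*683 = 1366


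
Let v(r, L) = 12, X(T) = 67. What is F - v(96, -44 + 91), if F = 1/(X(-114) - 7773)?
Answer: -92473/7706 ≈ -12.000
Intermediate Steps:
F = -1/7706 (F = 1/(67 - 7773) = 1/(-7706) = -1/7706 ≈ -0.00012977)
F - v(96, -44 + 91) = -1/7706 - 1*12 = -1/7706 - 12 = -92473/7706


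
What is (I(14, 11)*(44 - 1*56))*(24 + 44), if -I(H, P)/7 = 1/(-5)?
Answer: -5712/5 ≈ -1142.4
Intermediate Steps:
I(H, P) = 7/5 (I(H, P) = -7/(-5) = -7*(-1/5) = 7/5)
(I(14, 11)*(44 - 1*56))*(24 + 44) = (7*(44 - 1*56)/5)*(24 + 44) = (7*(44 - 56)/5)*68 = ((7/5)*(-12))*68 = -84/5*68 = -5712/5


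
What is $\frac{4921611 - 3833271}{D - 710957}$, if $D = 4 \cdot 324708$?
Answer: $\frac{217668}{117575} \approx 1.8513$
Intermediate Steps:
$D = 1298832$
$\frac{4921611 - 3833271}{D - 710957} = \frac{4921611 - 3833271}{1298832 - 710957} = \frac{1088340}{587875} = 1088340 \cdot \frac{1}{587875} = \frac{217668}{117575}$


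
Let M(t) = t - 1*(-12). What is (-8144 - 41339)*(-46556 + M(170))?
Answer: 2294724642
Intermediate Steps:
M(t) = 12 + t (M(t) = t + 12 = 12 + t)
(-8144 - 41339)*(-46556 + M(170)) = (-8144 - 41339)*(-46556 + (12 + 170)) = -49483*(-46556 + 182) = -49483*(-46374) = 2294724642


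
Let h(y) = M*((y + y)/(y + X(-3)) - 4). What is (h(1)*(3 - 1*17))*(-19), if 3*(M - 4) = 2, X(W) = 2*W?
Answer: -81928/15 ≈ -5461.9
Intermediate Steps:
M = 14/3 (M = 4 + (⅓)*2 = 4 + ⅔ = 14/3 ≈ 4.6667)
h(y) = -56/3 + 28*y/(3*(-6 + y)) (h(y) = 14*((y + y)/(y + 2*(-3)) - 4)/3 = 14*((2*y)/(y - 6) - 4)/3 = 14*((2*y)/(-6 + y) - 4)/3 = 14*(2*y/(-6 + y) - 4)/3 = 14*(-4 + 2*y/(-6 + y))/3 = -56/3 + 28*y/(3*(-6 + y)))
(h(1)*(3 - 1*17))*(-19) = ((28*(12 - 1*1)/(3*(-6 + 1)))*(3 - 1*17))*(-19) = (((28/3)*(12 - 1)/(-5))*(3 - 17))*(-19) = (((28/3)*(-⅕)*11)*(-14))*(-19) = -308/15*(-14)*(-19) = (4312/15)*(-19) = -81928/15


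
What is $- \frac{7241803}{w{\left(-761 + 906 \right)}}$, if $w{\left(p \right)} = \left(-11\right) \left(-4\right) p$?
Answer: $- \frac{7241803}{6380} \approx -1135.1$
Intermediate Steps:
$w{\left(p \right)} = 44 p$
$- \frac{7241803}{w{\left(-761 + 906 \right)}} = - \frac{7241803}{44 \left(-761 + 906\right)} = - \frac{7241803}{44 \cdot 145} = - \frac{7241803}{6380}$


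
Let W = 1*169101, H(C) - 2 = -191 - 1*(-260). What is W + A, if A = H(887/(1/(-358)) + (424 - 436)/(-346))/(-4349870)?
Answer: 735567366799/4349870 ≈ 1.6910e+5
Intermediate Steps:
H(C) = 71 (H(C) = 2 + (-191 - 1*(-260)) = 2 + (-191 + 260) = 2 + 69 = 71)
W = 169101
A = -71/4349870 (A = 71/(-4349870) = 71*(-1/4349870) = -71/4349870 ≈ -1.6322e-5)
W + A = 169101 - 71/4349870 = 735567366799/4349870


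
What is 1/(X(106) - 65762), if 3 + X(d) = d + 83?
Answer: -1/65576 ≈ -1.5249e-5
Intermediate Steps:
X(d) = 80 + d (X(d) = -3 + (d + 83) = -3 + (83 + d) = 80 + d)
1/(X(106) - 65762) = 1/((80 + 106) - 65762) = 1/(186 - 65762) = 1/(-65576) = -1/65576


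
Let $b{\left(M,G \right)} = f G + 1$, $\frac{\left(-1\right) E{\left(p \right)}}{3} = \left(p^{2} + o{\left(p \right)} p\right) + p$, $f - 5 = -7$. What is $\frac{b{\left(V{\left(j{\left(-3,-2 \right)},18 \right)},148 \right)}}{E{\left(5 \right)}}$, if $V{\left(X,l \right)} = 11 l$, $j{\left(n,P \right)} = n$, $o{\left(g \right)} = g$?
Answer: $\frac{59}{33} \approx 1.7879$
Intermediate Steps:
$f = -2$ ($f = 5 - 7 = -2$)
$E{\left(p \right)} = - 6 p^{2} - 3 p$ ($E{\left(p \right)} = - 3 \left(\left(p^{2} + p p\right) + p\right) = - 3 \left(\left(p^{2} + p^{2}\right) + p\right) = - 3 \left(2 p^{2} + p\right) = - 3 \left(p + 2 p^{2}\right) = - 6 p^{2} - 3 p$)
$b{\left(M,G \right)} = 1 - 2 G$ ($b{\left(M,G \right)} = - 2 G + 1 = 1 - 2 G$)
$\frac{b{\left(V{\left(j{\left(-3,-2 \right)},18 \right)},148 \right)}}{E{\left(5 \right)}} = \frac{1 - 296}{\left(-3\right) 5 \left(1 + 2 \cdot 5\right)} = \frac{1 - 296}{\left(-3\right) 5 \left(1 + 10\right)} = - \frac{295}{\left(-3\right) 5 \cdot 11} = - \frac{295}{-165} = \left(-295\right) \left(- \frac{1}{165}\right) = \frac{59}{33}$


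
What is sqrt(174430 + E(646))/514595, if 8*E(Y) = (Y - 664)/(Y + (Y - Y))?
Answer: sqrt(291169713706)/664856740 ≈ 0.00081161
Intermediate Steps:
E(Y) = (-664 + Y)/(8*Y) (E(Y) = ((Y - 664)/(Y + (Y - Y)))/8 = ((-664 + Y)/(Y + 0))/8 = ((-664 + Y)/Y)/8 = (-664 + Y)/(8*Y))
sqrt(174430 + E(646))/514595 = sqrt(174430 + (1/8)*(-664 + 646)/646)/514595 = sqrt(174430 + (1/8)*(1/646)*(-18))*(1/514595) = sqrt(174430 - 9/2584)*(1/514595) = sqrt(450727111/2584)*(1/514595) = (sqrt(291169713706)/1292)*(1/514595) = sqrt(291169713706)/664856740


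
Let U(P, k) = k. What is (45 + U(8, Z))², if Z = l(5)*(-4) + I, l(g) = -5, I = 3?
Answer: 4624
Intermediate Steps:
Z = 23 (Z = -5*(-4) + 3 = 20 + 3 = 23)
(45 + U(8, Z))² = (45 + 23)² = 68² = 4624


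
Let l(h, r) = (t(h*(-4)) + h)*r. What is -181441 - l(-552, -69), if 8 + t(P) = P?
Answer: -67729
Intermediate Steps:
t(P) = -8 + P
l(h, r) = r*(-8 - 3*h) (l(h, r) = ((-8 + h*(-4)) + h)*r = ((-8 - 4*h) + h)*r = (-8 - 3*h)*r = r*(-8 - 3*h))
-181441 - l(-552, -69) = -181441 - (-1)*(-69)*(8 + 3*(-552)) = -181441 - (-1)*(-69)*(8 - 1656) = -181441 - (-1)*(-69)*(-1648) = -181441 - 1*(-113712) = -181441 + 113712 = -67729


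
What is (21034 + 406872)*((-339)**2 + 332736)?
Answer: 191555116242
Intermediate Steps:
(21034 + 406872)*((-339)**2 + 332736) = 427906*(114921 + 332736) = 427906*447657 = 191555116242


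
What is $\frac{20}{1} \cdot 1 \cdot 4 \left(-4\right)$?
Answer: $-320$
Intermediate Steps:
$\frac{20}{1} \cdot 1 \cdot 4 \left(-4\right) = 20 \cdot 1 \cdot 4 \left(-4\right) = 20 \cdot 4 \left(-4\right) = 80 \left(-4\right) = -320$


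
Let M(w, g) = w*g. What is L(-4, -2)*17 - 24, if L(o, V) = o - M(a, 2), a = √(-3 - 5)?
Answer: -92 - 68*I*√2 ≈ -92.0 - 96.167*I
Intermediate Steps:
a = 2*I*√2 (a = √(-8) = 2*I*√2 ≈ 2.8284*I)
M(w, g) = g*w
L(o, V) = o - 4*I*√2 (L(o, V) = o - 2*2*I*√2 = o - 4*I*√2)
L(-4, -2)*17 - 24 = (-4 - 4*I*√2)*17 - 24 = (-68 - 68*I*√2) - 24 = -92 - 68*I*√2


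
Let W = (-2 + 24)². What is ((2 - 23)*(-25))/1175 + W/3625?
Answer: 98873/170375 ≈ 0.58033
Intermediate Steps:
W = 484 (W = 22² = 484)
((2 - 23)*(-25))/1175 + W/3625 = ((2 - 23)*(-25))/1175 + 484/3625 = -21*(-25)*(1/1175) + 484*(1/3625) = 525*(1/1175) + 484/3625 = 21/47 + 484/3625 = 98873/170375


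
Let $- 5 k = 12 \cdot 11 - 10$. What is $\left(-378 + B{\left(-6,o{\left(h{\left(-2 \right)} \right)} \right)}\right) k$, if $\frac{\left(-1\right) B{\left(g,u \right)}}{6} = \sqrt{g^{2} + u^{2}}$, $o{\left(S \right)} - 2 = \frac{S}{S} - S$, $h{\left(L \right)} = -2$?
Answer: $\frac{46116}{5} + \frac{732 \sqrt{61}}{5} \approx 10367.0$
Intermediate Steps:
$k = - \frac{122}{5}$ ($k = - \frac{12 \cdot 11 - 10}{5} = - \frac{132 - 10}{5} = \left(- \frac{1}{5}\right) 122 = - \frac{122}{5} \approx -24.4$)
$o{\left(S \right)} = 3 - S$ ($o{\left(S \right)} = 2 - \left(S - \frac{S}{S}\right) = 2 - \left(-1 + S\right) = 3 - S$)
$B{\left(g,u \right)} = - 6 \sqrt{g^{2} + u^{2}}$
$\left(-378 + B{\left(-6,o{\left(h{\left(-2 \right)} \right)} \right)}\right) k = \left(-378 - 6 \sqrt{\left(-6\right)^{2} + \left(3 - -2\right)^{2}}\right) \left(- \frac{122}{5}\right) = \left(-378 - 6 \sqrt{36 + \left(3 + 2\right)^{2}}\right) \left(- \frac{122}{5}\right) = \left(-378 - 6 \sqrt{36 + 5^{2}}\right) \left(- \frac{122}{5}\right) = \left(-378 - 6 \sqrt{36 + 25}\right) \left(- \frac{122}{5}\right) = \left(-378 - 6 \sqrt{61}\right) \left(- \frac{122}{5}\right) = \frac{46116}{5} + \frac{732 \sqrt{61}}{5}$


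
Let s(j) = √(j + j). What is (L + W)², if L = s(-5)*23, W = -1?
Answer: (1 - 23*I*√10)² ≈ -5289.0 - 145.46*I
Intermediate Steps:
s(j) = √2*√j (s(j) = √(2*j) = √2*√j)
L = 23*I*√10 (L = (√2*√(-5))*23 = (√2*(I*√5))*23 = (I*√10)*23 = 23*I*√10 ≈ 72.732*I)
(L + W)² = (23*I*√10 - 1)² = (-1 + 23*I*√10)²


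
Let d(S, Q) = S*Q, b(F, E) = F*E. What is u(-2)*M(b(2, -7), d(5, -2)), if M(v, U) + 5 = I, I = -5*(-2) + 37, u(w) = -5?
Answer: -210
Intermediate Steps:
b(F, E) = E*F
I = 47 (I = 10 + 37 = 47)
d(S, Q) = Q*S
M(v, U) = 42 (M(v, U) = -5 + 47 = 42)
u(-2)*M(b(2, -7), d(5, -2)) = -5*42 = -210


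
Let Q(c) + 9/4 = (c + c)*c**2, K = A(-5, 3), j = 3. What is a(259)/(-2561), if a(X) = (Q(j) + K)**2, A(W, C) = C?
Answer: -47961/40976 ≈ -1.1705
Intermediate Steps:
K = 3
Q(c) = -9/4 + 2*c**3 (Q(c) = -9/4 + (c + c)*c**2 = -9/4 + (2*c)*c**2 = -9/4 + 2*c**3)
a(X) = 47961/16 (a(X) = ((-9/4 + 2*3**3) + 3)**2 = ((-9/4 + 2*27) + 3)**2 = ((-9/4 + 54) + 3)**2 = (207/4 + 3)**2 = (219/4)**2 = 47961/16)
a(259)/(-2561) = (47961/16)/(-2561) = (47961/16)*(-1/2561) = -47961/40976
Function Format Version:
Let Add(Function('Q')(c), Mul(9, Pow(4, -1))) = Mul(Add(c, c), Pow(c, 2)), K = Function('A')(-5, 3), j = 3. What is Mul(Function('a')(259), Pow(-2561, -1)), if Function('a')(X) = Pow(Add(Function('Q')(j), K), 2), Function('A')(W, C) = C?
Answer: Rational(-47961, 40976) ≈ -1.1705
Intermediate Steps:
K = 3
Function('Q')(c) = Add(Rational(-9, 4), Mul(2, Pow(c, 3))) (Function('Q')(c) = Add(Rational(-9, 4), Mul(Add(c, c), Pow(c, 2))) = Add(Rational(-9, 4), Mul(Mul(2, c), Pow(c, 2))) = Add(Rational(-9, 4), Mul(2, Pow(c, 3))))
Function('a')(X) = Rational(47961, 16) (Function('a')(X) = Pow(Add(Add(Rational(-9, 4), Mul(2, Pow(3, 3))), 3), 2) = Pow(Add(Add(Rational(-9, 4), Mul(2, 27)), 3), 2) = Pow(Add(Add(Rational(-9, 4), 54), 3), 2) = Pow(Add(Rational(207, 4), 3), 2) = Pow(Rational(219, 4), 2) = Rational(47961, 16))
Mul(Function('a')(259), Pow(-2561, -1)) = Mul(Rational(47961, 16), Pow(-2561, -1)) = Mul(Rational(47961, 16), Rational(-1, 2561)) = Rational(-47961, 40976)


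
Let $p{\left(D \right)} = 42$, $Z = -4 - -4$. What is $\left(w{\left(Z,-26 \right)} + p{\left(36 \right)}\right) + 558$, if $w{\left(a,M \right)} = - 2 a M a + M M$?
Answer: $1276$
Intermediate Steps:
$Z = 0$ ($Z = -4 + 4 = 0$)
$w{\left(a,M \right)} = M^{2} - 2 M a^{2}$ ($w{\left(a,M \right)} = - 2 M a a + M^{2} = - 2 M a^{2} + M^{2} = M^{2} - 2 M a^{2}$)
$\left(w{\left(Z,-26 \right)} + p{\left(36 \right)}\right) + 558 = \left(- 26 \left(-26 - 2 \cdot 0^{2}\right) + 42\right) + 558 = \left(- 26 \left(-26 - 0\right) + 42\right) + 558 = \left(- 26 \left(-26 + 0\right) + 42\right) + 558 = \left(\left(-26\right) \left(-26\right) + 42\right) + 558 = \left(676 + 42\right) + 558 = 718 + 558 = 1276$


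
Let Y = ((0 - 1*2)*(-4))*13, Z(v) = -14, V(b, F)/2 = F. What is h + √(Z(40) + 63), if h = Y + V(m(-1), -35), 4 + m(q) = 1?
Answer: 41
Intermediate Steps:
m(q) = -3 (m(q) = -4 + 1 = -3)
V(b, F) = 2*F
Y = 104 (Y = ((0 - 2)*(-4))*13 = -2*(-4)*13 = 8*13 = 104)
h = 34 (h = 104 + 2*(-35) = 104 - 70 = 34)
h + √(Z(40) + 63) = 34 + √(-14 + 63) = 34 + √49 = 34 + 7 = 41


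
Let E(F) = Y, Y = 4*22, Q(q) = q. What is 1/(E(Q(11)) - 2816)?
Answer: -1/2728 ≈ -0.00036657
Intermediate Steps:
Y = 88
E(F) = 88
1/(E(Q(11)) - 2816) = 1/(88 - 2816) = 1/(-2728) = -1/2728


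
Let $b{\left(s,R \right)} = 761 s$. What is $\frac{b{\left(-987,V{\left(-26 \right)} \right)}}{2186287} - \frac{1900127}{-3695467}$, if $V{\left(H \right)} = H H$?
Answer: $\frac{1378531826480}{8079351461029} \approx 0.17062$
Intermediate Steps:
$V{\left(H \right)} = H^{2}$
$\frac{b{\left(-987,V{\left(-26 \right)} \right)}}{2186287} - \frac{1900127}{-3695467} = \frac{761 \left(-987\right)}{2186287} - \frac{1900127}{-3695467} = \left(-751107\right) \frac{1}{2186287} - - \frac{1900127}{3695467} = - \frac{751107}{2186287} + \frac{1900127}{3695467} = \frac{1378531826480}{8079351461029}$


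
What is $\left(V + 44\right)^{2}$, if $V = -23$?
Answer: $441$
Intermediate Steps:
$\left(V + 44\right)^{2} = \left(-23 + 44\right)^{2} = 21^{2} = 441$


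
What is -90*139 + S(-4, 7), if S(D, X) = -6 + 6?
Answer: -12510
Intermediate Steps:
S(D, X) = 0
-90*139 + S(-4, 7) = -90*139 + 0 = -12510 + 0 = -12510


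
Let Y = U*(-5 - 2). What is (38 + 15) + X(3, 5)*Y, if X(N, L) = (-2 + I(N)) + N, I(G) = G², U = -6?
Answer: 473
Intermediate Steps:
X(N, L) = -2 + N + N² (X(N, L) = (-2 + N²) + N = -2 + N + N²)
Y = 42 (Y = -6*(-5 - 2) = -6*(-7) = 42)
(38 + 15) + X(3, 5)*Y = (38 + 15) + (-2 + 3 + 3²)*42 = 53 + (-2 + 3 + 9)*42 = 53 + 10*42 = 53 + 420 = 473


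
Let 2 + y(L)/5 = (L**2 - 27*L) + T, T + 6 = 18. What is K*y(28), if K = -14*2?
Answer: -5320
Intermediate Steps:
T = 12 (T = -6 + 18 = 12)
K = -28
y(L) = 50 - 135*L + 5*L**2 (y(L) = -10 + 5*((L**2 - 27*L) + 12) = -10 + 5*(12 + L**2 - 27*L) = -10 + (60 - 135*L + 5*L**2) = 50 - 135*L + 5*L**2)
K*y(28) = -28*(50 - 135*28 + 5*28**2) = -28*(50 - 3780 + 5*784) = -28*(50 - 3780 + 3920) = -28*190 = -5320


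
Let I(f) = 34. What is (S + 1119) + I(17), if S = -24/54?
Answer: 10373/9 ≈ 1152.6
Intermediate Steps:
S = -4/9 (S = -24*1/54 = -4/9 ≈ -0.44444)
(S + 1119) + I(17) = (-4/9 + 1119) + 34 = 10067/9 + 34 = 10373/9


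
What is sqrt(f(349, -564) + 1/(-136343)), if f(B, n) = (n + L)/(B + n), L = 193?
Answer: sqrt(1482778277257310)/29313745 ≈ 1.3136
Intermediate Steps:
f(B, n) = (193 + n)/(B + n) (f(B, n) = (n + 193)/(B + n) = (193 + n)/(B + n))
sqrt(f(349, -564) + 1/(-136343)) = sqrt((193 - 564)/(349 - 564) + 1/(-136343)) = sqrt(-371/(-215) - 1/136343) = sqrt(-1/215*(-371) - 1/136343) = sqrt(371/215 - 1/136343) = sqrt(50583038/29313745) = sqrt(1482778277257310)/29313745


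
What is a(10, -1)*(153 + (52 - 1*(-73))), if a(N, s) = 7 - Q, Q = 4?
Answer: 834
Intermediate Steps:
a(N, s) = 3 (a(N, s) = 7 - 1*4 = 7 - 4 = 3)
a(10, -1)*(153 + (52 - 1*(-73))) = 3*(153 + (52 - 1*(-73))) = 3*(153 + (52 + 73)) = 3*(153 + 125) = 3*278 = 834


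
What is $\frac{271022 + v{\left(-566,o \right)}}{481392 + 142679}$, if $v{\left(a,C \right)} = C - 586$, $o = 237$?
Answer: $\frac{270673}{624071} \approx 0.43372$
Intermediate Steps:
$v{\left(a,C \right)} = -586 + C$
$\frac{271022 + v{\left(-566,o \right)}}{481392 + 142679} = \frac{271022 + \left(-586 + 237\right)}{481392 + 142679} = \frac{271022 - 349}{624071} = 270673 \cdot \frac{1}{624071} = \frac{270673}{624071}$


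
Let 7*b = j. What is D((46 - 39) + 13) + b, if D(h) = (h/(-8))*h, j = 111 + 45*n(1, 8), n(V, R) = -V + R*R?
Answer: 2596/7 ≈ 370.86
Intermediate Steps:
n(V, R) = R² - V (n(V, R) = -V + R² = R² - V)
j = 2946 (j = 111 + 45*(8² - 1*1) = 111 + 45*(64 - 1) = 111 + 45*63 = 111 + 2835 = 2946)
b = 2946/7 (b = (⅐)*2946 = 2946/7 ≈ 420.86)
D(h) = -h²/8 (D(h) = (h*(-⅛))*h = (-h/8)*h = -h²/8)
D((46 - 39) + 13) + b = -((46 - 39) + 13)²/8 + 2946/7 = -(7 + 13)²/8 + 2946/7 = -⅛*20² + 2946/7 = -⅛*400 + 2946/7 = -50 + 2946/7 = 2596/7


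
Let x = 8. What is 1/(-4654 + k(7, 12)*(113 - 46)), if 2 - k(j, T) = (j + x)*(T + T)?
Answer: -1/28640 ≈ -3.4916e-5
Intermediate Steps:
k(j, T) = 2 - 2*T*(8 + j) (k(j, T) = 2 - (j + 8)*(T + T) = 2 - (8 + j)*2*T = 2 - 2*T*(8 + j))
1/(-4654 + k(7, 12)*(113 - 46)) = 1/(-4654 + (2 - 16*12 - 2*12*7)*(113 - 46)) = 1/(-4654 + (2 - 192 - 168)*67) = 1/(-4654 - 358*67) = 1/(-4654 - 23986) = 1/(-28640) = -1/28640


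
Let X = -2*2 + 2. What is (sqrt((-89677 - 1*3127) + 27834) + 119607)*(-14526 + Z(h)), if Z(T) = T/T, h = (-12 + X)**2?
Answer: -1737291675 - 14525*I*sqrt(64970) ≈ -1.7373e+9 - 3.7023e+6*I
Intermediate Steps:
X = -2 (X = -4 + 2 = -2)
h = 196 (h = (-12 - 2)**2 = (-14)**2 = 196)
Z(T) = 1
(sqrt((-89677 - 1*3127) + 27834) + 119607)*(-14526 + Z(h)) = (sqrt((-89677 - 1*3127) + 27834) + 119607)*(-14526 + 1) = (sqrt((-89677 - 3127) + 27834) + 119607)*(-14525) = (sqrt(-92804 + 27834) + 119607)*(-14525) = (sqrt(-64970) + 119607)*(-14525) = (I*sqrt(64970) + 119607)*(-14525) = (119607 + I*sqrt(64970))*(-14525) = -1737291675 - 14525*I*sqrt(64970)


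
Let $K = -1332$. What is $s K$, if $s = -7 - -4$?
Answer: $3996$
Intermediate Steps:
$s = -3$ ($s = -7 + 4 = -3$)
$s K = \left(-3\right) \left(-1332\right) = 3996$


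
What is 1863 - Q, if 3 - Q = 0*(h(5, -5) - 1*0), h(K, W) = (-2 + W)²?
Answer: 1860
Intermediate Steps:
Q = 3 (Q = 3 - 0*((-2 - 5)² - 1*0) = 3 - 0*((-7)² + 0) = 3 - 0*(49 + 0) = 3 - 0*49 = 3 - 1*0 = 3 + 0 = 3)
1863 - Q = 1863 - 1*3 = 1863 - 3 = 1860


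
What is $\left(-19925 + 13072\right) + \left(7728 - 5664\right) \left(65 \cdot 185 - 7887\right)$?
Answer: $8533979$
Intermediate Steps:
$\left(-19925 + 13072\right) + \left(7728 - 5664\right) \left(65 \cdot 185 - 7887\right) = -6853 + 2064 \left(12025 - 7887\right) = -6853 + 2064 \cdot 4138 = -6853 + 8540832 = 8533979$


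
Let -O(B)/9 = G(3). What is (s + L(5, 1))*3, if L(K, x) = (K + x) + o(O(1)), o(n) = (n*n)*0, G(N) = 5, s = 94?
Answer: 300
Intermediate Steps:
O(B) = -45 (O(B) = -9*5 = -45)
o(n) = 0 (o(n) = n²*0 = 0)
L(K, x) = K + x (L(K, x) = (K + x) + 0 = K + x)
(s + L(5, 1))*3 = (94 + (5 + 1))*3 = (94 + 6)*3 = 100*3 = 300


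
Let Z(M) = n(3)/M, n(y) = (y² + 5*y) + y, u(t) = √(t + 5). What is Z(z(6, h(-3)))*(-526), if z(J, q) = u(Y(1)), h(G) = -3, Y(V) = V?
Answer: -2367*√6 ≈ -5797.9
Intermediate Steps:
u(t) = √(5 + t)
n(y) = y² + 6*y
z(J, q) = √6 (z(J, q) = √(5 + 1) = √6)
Z(M) = 27/M (Z(M) = (3*(6 + 3))/M = (3*9)/M = 27/M)
Z(z(6, h(-3)))*(-526) = (27/(√6))*(-526) = (27*(√6/6))*(-526) = (9*√6/2)*(-526) = -2367*√6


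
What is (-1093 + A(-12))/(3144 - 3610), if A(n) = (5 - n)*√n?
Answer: 1093/466 - 17*I*√3/233 ≈ 2.3455 - 0.12637*I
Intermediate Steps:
A(n) = √n*(5 - n)
(-1093 + A(-12))/(3144 - 3610) = (-1093 + √(-12)*(5 - 1*(-12)))/(3144 - 3610) = (-1093 + (2*I*√3)*(5 + 12))/(-466) = (-1093 + (2*I*√3)*17)*(-1/466) = (-1093 + 34*I*√3)*(-1/466) = 1093/466 - 17*I*√3/233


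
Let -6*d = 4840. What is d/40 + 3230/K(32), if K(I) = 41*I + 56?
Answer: -641/36 ≈ -17.806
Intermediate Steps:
K(I) = 56 + 41*I
d = -2420/3 (d = -⅙*4840 = -2420/3 ≈ -806.67)
d/40 + 3230/K(32) = -2420/3/40 + 3230/(56 + 41*32) = -2420/3*1/40 + 3230/(56 + 1312) = -121/6 + 3230/1368 = -121/6 + 3230*(1/1368) = -121/6 + 85/36 = -641/36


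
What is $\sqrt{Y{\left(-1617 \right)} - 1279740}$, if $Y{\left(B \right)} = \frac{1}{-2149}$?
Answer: $\frac{i \sqrt{5910096549889}}{2149} \approx 1131.3 i$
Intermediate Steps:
$Y{\left(B \right)} = - \frac{1}{2149}$
$\sqrt{Y{\left(-1617 \right)} - 1279740} = \sqrt{- \frac{1}{2149} - 1279740} = \sqrt{- \frac{2750161261}{2149}} = \frac{i \sqrt{5910096549889}}{2149}$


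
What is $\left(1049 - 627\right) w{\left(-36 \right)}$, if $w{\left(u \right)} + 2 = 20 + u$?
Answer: $-7596$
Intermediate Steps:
$w{\left(u \right)} = 18 + u$ ($w{\left(u \right)} = -2 + \left(20 + u\right) = 18 + u$)
$\left(1049 - 627\right) w{\left(-36 \right)} = \left(1049 - 627\right) \left(18 - 36\right) = 422 \left(-18\right) = -7596$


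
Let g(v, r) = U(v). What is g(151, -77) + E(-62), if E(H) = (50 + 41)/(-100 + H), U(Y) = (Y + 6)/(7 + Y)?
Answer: 2764/6399 ≈ 0.43194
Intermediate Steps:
U(Y) = (6 + Y)/(7 + Y)
g(v, r) = (6 + v)/(7 + v)
E(H) = 91/(-100 + H)
g(151, -77) + E(-62) = (6 + 151)/(7 + 151) + 91/(-100 - 62) = 157/158 + 91/(-162) = (1/158)*157 + 91*(-1/162) = 157/158 - 91/162 = 2764/6399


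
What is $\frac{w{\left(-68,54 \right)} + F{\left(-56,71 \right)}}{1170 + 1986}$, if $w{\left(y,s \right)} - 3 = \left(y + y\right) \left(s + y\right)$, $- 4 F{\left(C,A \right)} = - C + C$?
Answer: $\frac{1907}{3156} \approx 0.60425$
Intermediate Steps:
$F{\left(C,A \right)} = 0$ ($F{\left(C,A \right)} = - \frac{- C + C}{4} = \left(- \frac{1}{4}\right) 0 = 0$)
$w{\left(y,s \right)} = 3 + 2 y \left(s + y\right)$ ($w{\left(y,s \right)} = 3 + \left(y + y\right) \left(s + y\right) = 3 + 2 y \left(s + y\right)$)
$\frac{w{\left(-68,54 \right)} + F{\left(-56,71 \right)}}{1170 + 1986} = \frac{\left(3 + 2 \left(-68\right)^{2} + 2 \cdot 54 \left(-68\right)\right) + 0}{1170 + 1986} = \frac{\left(3 + 2 \cdot 4624 - 7344\right) + 0}{3156} = \left(\left(3 + 9248 - 7344\right) + 0\right) \frac{1}{3156} = \left(1907 + 0\right) \frac{1}{3156} = 1907 \cdot \frac{1}{3156} = \frac{1907}{3156}$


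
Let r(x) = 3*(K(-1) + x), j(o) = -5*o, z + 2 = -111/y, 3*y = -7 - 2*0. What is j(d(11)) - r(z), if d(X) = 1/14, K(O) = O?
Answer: -1877/14 ≈ -134.07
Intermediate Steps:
d(X) = 1/14
y = -7/3 (y = (-7 - 2*0)/3 = (-7 + 0)/3 = (⅓)*(-7) = -7/3 ≈ -2.3333)
z = 319/7 (z = -2 - 111/(-7/3) = -2 - 111*(-3/7) = -2 + 333/7 = 319/7 ≈ 45.571)
r(x) = -3 + 3*x (r(x) = 3*(-1 + x) = -3 + 3*x)
j(d(11)) - r(z) = -5*1/14 - (-3 + 3*(319/7)) = -5/14 - (-3 + 957/7) = -5/14 - 1*936/7 = -5/14 - 936/7 = -1877/14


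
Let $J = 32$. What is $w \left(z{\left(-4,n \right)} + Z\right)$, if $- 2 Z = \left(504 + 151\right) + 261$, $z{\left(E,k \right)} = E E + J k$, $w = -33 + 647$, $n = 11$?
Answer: $-55260$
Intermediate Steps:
$w = 614$
$z{\left(E,k \right)} = E^{2} + 32 k$ ($z{\left(E,k \right)} = E E + 32 k = E^{2} + 32 k$)
$Z = -458$ ($Z = - \frac{\left(504 + 151\right) + 261}{2} = - \frac{655 + 261}{2} = \left(- \frac{1}{2}\right) 916 = -458$)
$w \left(z{\left(-4,n \right)} + Z\right) = 614 \left(\left(\left(-4\right)^{2} + 32 \cdot 11\right) - 458\right) = 614 \left(\left(16 + 352\right) - 458\right) = 614 \left(368 - 458\right) = 614 \left(-90\right) = -55260$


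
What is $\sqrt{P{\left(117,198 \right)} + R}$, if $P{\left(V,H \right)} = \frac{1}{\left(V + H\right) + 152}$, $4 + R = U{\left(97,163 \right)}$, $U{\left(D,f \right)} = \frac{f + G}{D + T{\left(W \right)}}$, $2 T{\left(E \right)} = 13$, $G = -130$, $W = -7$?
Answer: $\frac{i \sqrt{3820004427}}{32223} \approx 1.9181 i$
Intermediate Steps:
$T{\left(E \right)} = \frac{13}{2}$ ($T{\left(E \right)} = \frac{1}{2} \cdot 13 = \frac{13}{2}$)
$U{\left(D,f \right)} = \frac{-130 + f}{\frac{13}{2} + D}$ ($U{\left(D,f \right)} = \frac{f - 130}{D + \frac{13}{2}} = \frac{-130 + f}{\frac{13}{2} + D}$)
$R = - \frac{254}{69}$ ($R = -4 + \frac{2 \left(-130 + 163\right)}{13 + 2 \cdot 97} = -4 + 2 \frac{1}{13 + 194} \cdot 33 = -4 + 2 \cdot \frac{1}{207} \cdot 33 = -4 + \frac{22}{69} = - \frac{254}{69} \approx -3.6812$)
$P{\left(V,H \right)} = \frac{1}{152 + H + V}$ ($P{\left(V,H \right)} = \frac{1}{\left(H + V\right) + 152} = \frac{1}{152 + H + V}$)
$\sqrt{P{\left(117,198 \right)} + R} = \sqrt{\frac{1}{152 + 198 + 117} - \frac{254}{69}} = \sqrt{\frac{1}{467} - \frac{254}{69}} = \sqrt{- \frac{118549}{32223}} = \frac{i \sqrt{3820004427}}{32223}$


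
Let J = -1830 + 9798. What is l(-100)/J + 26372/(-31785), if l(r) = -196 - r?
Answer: -2220661/2638155 ≈ -0.84175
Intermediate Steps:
J = 7968
l(-100)/J + 26372/(-31785) = (-196 - 1*(-100))/7968 + 26372/(-31785) = (-196 + 100)*(1/7968) + 26372*(-1/31785) = -96*1/7968 - 26372/31785 = -1/83 - 26372/31785 = -2220661/2638155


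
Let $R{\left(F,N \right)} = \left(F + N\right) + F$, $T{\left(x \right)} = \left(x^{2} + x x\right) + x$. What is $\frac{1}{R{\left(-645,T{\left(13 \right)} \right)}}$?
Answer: $- \frac{1}{939} \approx -0.001065$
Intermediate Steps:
$T{\left(x \right)} = x + 2 x^{2}$ ($T{\left(x \right)} = \left(x^{2} + x^{2}\right) + x = 2 x^{2} + x = x + 2 x^{2}$)
$R{\left(F,N \right)} = N + 2 F$
$\frac{1}{R{\left(-645,T{\left(13 \right)} \right)}} = \frac{1}{13 \left(1 + 2 \cdot 13\right) + 2 \left(-645\right)} = \frac{1}{13 \left(1 + 26\right) - 1290} = \frac{1}{13 \cdot 27 - 1290} = \frac{1}{351 - 1290} = \frac{1}{-939} = - \frac{1}{939}$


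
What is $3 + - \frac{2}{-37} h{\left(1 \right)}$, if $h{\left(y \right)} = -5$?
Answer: $\frac{101}{37} \approx 2.7297$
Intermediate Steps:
$3 + - \frac{2}{-37} h{\left(1 \right)} = 3 + - \frac{2}{-37} \left(-5\right) = 3 + \left(-2\right) \left(- \frac{1}{37}\right) \left(-5\right) = 3 + \frac{2}{37} \left(-5\right) = 3 - \frac{10}{37} = \frac{101}{37}$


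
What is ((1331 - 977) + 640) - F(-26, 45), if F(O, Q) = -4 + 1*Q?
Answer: 953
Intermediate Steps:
F(O, Q) = -4 + Q
((1331 - 977) + 640) - F(-26, 45) = ((1331 - 977) + 640) - (-4 + 45) = (354 + 640) - 1*41 = 994 - 41 = 953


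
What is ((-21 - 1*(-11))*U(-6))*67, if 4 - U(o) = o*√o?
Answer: -2680 - 4020*I*√6 ≈ -2680.0 - 9847.0*I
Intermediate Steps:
U(o) = 4 - o^(3/2) (U(o) = 4 - o*√o = 4 - o^(3/2))
((-21 - 1*(-11))*U(-6))*67 = ((-21 - 1*(-11))*(4 - (-6)^(3/2)))*67 = ((-21 + 11)*(4 - (-6)*I*√6))*67 = -10*(4 + 6*I*√6)*67 = (-40 - 60*I*√6)*67 = -2680 - 4020*I*√6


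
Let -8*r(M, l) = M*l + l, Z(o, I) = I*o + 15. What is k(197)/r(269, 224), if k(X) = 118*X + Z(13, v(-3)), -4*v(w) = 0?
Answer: -3323/1080 ≈ -3.0769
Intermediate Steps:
v(w) = 0 (v(w) = -1/4*0 = 0)
Z(o, I) = 15 + I*o
k(X) = 15 + 118*X (k(X) = 118*X + (15 + 0*13) = 118*X + (15 + 0) = 118*X + 15 = 15 + 118*X)
r(M, l) = -l/8 - M*l/8 (r(M, l) = -(M*l + l)/8 = -(l + M*l)/8 = -l/8 - M*l/8)
k(197)/r(269, 224) = (15 + 118*197)/((-1/8*224*(1 + 269))) = (15 + 23246)/((-1/8*224*270)) = 23261/(-7560) = 23261*(-1/7560) = -3323/1080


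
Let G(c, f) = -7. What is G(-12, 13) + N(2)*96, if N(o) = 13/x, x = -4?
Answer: -319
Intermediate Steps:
N(o) = -13/4 (N(o) = 13/(-4) = 13*(-1/4) = -13/4)
G(-12, 13) + N(2)*96 = -7 - 13/4*96 = -7 - 312 = -319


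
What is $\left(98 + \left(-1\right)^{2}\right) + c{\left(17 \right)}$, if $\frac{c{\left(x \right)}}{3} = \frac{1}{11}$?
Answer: $\frac{1092}{11} \approx 99.273$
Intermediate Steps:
$c{\left(x \right)} = \frac{3}{11}$
$\left(98 + \left(-1\right)^{2}\right) + c{\left(17 \right)} = \left(98 + \left(-1\right)^{2}\right) + \frac{3}{11} = \left(98 + 1\right) + \frac{3}{11} = 99 + \frac{3}{11} = \frac{1092}{11}$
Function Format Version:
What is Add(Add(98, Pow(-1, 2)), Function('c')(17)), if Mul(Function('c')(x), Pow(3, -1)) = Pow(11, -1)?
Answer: Rational(1092, 11) ≈ 99.273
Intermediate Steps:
Function('c')(x) = Rational(3, 11) (Function('c')(x) = Mul(3, Pow(11, -1)) = Mul(3, Rational(1, 11)) = Rational(3, 11))
Add(Add(98, Pow(-1, 2)), Function('c')(17)) = Add(Add(98, Pow(-1, 2)), Rational(3, 11)) = Add(Add(98, 1), Rational(3, 11)) = Add(99, Rational(3, 11)) = Rational(1092, 11)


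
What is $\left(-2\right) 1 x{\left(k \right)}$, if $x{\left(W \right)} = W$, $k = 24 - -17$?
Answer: $-82$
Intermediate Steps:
$k = 41$ ($k = 24 + 17 = 41$)
$\left(-2\right) 1 x{\left(k \right)} = \left(-2\right) 1 \cdot 41 = \left(-2\right) 41 = -82$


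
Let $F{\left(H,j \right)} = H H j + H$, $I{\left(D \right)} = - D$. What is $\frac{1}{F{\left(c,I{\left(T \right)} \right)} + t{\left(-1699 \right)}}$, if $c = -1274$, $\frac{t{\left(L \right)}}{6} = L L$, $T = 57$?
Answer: $- \frac{1}{75197000} \approx -1.3298 \cdot 10^{-8}$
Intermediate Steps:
$t{\left(L \right)} = 6 L^{2}$ ($t{\left(L \right)} = 6 L L = 6 L^{2}$)
$F{\left(H,j \right)} = H + j H^{2}$ ($F{\left(H,j \right)} = H^{2} j + H = j H^{2} + H = H + j H^{2}$)
$\frac{1}{F{\left(c,I{\left(T \right)} \right)} + t{\left(-1699 \right)}} = \frac{1}{- 1274 \left(1 - 1274 \left(\left(-1\right) 57\right)\right) + 6 \left(-1699\right)^{2}} = \frac{1}{- 1274 \left(1 - -72618\right) + 6 \cdot 2886601} = \frac{1}{- 1274 \left(1 + 72618\right) + 17319606} = \frac{1}{\left(-1274\right) 72619 + 17319606} = \frac{1}{-92516606 + 17319606} = \frac{1}{-75197000} = - \frac{1}{75197000}$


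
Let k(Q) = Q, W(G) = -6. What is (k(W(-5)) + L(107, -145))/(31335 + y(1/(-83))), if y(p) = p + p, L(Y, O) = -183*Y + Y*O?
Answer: -2913466/2600803 ≈ -1.1202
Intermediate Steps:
L(Y, O) = -183*Y + O*Y
y(p) = 2*p
(k(W(-5)) + L(107, -145))/(31335 + y(1/(-83))) = (-6 + 107*(-183 - 145))/(31335 + 2/(-83)) = (-6 + 107*(-328))/(31335 + 2*(-1/83)) = (-6 - 35096)/(31335 - 2/83) = -35102/2600803/83 = -35102*83/2600803 = -2913466/2600803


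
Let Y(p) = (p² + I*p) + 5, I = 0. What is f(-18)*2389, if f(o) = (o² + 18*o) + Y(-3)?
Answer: 33446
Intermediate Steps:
Y(p) = 5 + p² (Y(p) = (p² + 0*p) + 5 = (p² + 0) + 5 = p² + 5 = 5 + p²)
f(o) = 14 + o² + 18*o (f(o) = (o² + 18*o) + (5 + (-3)²) = (o² + 18*o) + (5 + 9) = (o² + 18*o) + 14 = 14 + o² + 18*o)
f(-18)*2389 = (14 + (-18)² + 18*(-18))*2389 = (14 + 324 - 324)*2389 = 14*2389 = 33446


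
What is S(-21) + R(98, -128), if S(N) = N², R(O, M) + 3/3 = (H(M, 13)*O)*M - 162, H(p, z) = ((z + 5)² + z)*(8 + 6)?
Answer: -59182314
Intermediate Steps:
H(p, z) = 14*z + 14*(5 + z)² (H(p, z) = ((5 + z)² + z)*14 = (z + (5 + z)²)*14 = 14*z + 14*(5 + z)²)
R(O, M) = -163 + 4718*M*O (R(O, M) = -1 + (((14*13 + 14*(5 + 13)²)*O)*M - 162) = -1 + (((182 + 14*18²)*O)*M - 162) = -1 + (((182 + 14*324)*O)*M - 162) = -1 + (((182 + 4536)*O)*M - 162) = -1 + ((4718*O)*M - 162) = -1 + (4718*M*O - 162) = -1 + (-162 + 4718*M*O) = -163 + 4718*M*O)
S(-21) + R(98, -128) = (-21)² + (-163 + 4718*(-128)*98) = 441 + (-163 - 59182592) = 441 - 59182755 = -59182314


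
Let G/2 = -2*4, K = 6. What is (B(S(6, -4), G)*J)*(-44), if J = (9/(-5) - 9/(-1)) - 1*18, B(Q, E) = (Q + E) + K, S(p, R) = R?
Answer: -33264/5 ≈ -6652.8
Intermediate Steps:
G = -16 (G = 2*(-2*4) = 2*(-8) = -16)
B(Q, E) = 6 + E + Q (B(Q, E) = (Q + E) + 6 = (E + Q) + 6 = 6 + E + Q)
J = -54/5 (J = (9*(-1/5) - 9*(-1)) - 18 = (-9/5 + 9) - 18 = 36/5 - 18 = -54/5 ≈ -10.800)
(B(S(6, -4), G)*J)*(-44) = ((6 - 16 - 4)*(-54/5))*(-44) = -14*(-54/5)*(-44) = (756/5)*(-44) = -33264/5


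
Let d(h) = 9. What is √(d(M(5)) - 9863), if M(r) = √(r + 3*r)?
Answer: I*√9854 ≈ 99.267*I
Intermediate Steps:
M(r) = 2*√r (M(r) = √(4*r) = 2*√r)
√(d(M(5)) - 9863) = √(9 - 9863) = √(-9854) = I*√9854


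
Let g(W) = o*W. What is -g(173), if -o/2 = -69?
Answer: -23874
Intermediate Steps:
o = 138 (o = -2*(-69) = 138)
g(W) = 138*W
-g(173) = -138*173 = -1*23874 = -23874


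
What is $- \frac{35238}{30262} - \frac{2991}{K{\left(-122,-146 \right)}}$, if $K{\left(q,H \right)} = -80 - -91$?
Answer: $- \frac{45450630}{166441} \approx -273.07$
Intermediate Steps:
$K{\left(q,H \right)} = 11$ ($K{\left(q,H \right)} = -80 + 91 = 11$)
$- \frac{35238}{30262} - \frac{2991}{K{\left(-122,-146 \right)}} = - \frac{35238}{30262} - \frac{2991}{11} = \left(-35238\right) \frac{1}{30262} - \frac{2991}{11} = - \frac{17619}{15131} - \frac{2991}{11} = - \frac{45450630}{166441}$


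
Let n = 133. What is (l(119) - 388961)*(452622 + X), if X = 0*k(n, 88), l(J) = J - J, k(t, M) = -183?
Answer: -176052305742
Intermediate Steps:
l(J) = 0
X = 0 (X = 0*(-183) = 0)
(l(119) - 388961)*(452622 + X) = (0 - 388961)*(452622 + 0) = -388961*452622 = -176052305742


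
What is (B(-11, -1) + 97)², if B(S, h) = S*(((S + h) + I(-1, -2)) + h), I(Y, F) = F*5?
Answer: 122500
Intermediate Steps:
I(Y, F) = 5*F
B(S, h) = S*(-10 + S + 2*h) (B(S, h) = S*(((S + h) + 5*(-2)) + h) = S*(((S + h) - 10) + h) = S*((-10 + S + h) + h) = S*(-10 + S + 2*h))
(B(-11, -1) + 97)² = (-11*(-10 - 11 + 2*(-1)) + 97)² = (-11*(-10 - 11 - 2) + 97)² = (-11*(-23) + 97)² = (253 + 97)² = 350² = 122500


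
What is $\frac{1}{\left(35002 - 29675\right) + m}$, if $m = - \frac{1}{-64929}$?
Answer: $\frac{64929}{345876784} \approx 0.00018772$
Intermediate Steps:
$m = \frac{1}{64929}$ ($m = \left(-1\right) \left(- \frac{1}{64929}\right) = \frac{1}{64929} \approx 1.5401 \cdot 10^{-5}$)
$\frac{1}{\left(35002 - 29675\right) + m} = \frac{1}{\left(35002 - 29675\right) + \frac{1}{64929}} = \frac{1}{5327 + \frac{1}{64929}} = \frac{1}{\frac{345876784}{64929}} = \frac{64929}{345876784}$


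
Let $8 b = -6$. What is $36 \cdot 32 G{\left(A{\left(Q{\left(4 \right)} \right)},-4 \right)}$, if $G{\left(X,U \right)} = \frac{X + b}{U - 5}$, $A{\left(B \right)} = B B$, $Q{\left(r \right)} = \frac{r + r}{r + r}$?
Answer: $-32$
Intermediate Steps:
$b = - \frac{3}{4}$ ($b = \frac{1}{8} \left(-6\right) = - \frac{3}{4} \approx -0.75$)
$Q{\left(r \right)} = 1$ ($Q{\left(r \right)} = \frac{2 r}{2 r} = 2 r \frac{1}{2 r} = 1$)
$A{\left(B \right)} = B^{2}$
$G{\left(X,U \right)} = \frac{- \frac{3}{4} + X}{-5 + U}$ ($G{\left(X,U \right)} = \frac{X - \frac{3}{4}}{U - 5} = \frac{- \frac{3}{4} + X}{-5 + U}$)
$36 \cdot 32 G{\left(A{\left(Q{\left(4 \right)} \right)},-4 \right)} = 36 \cdot 32 \frac{- \frac{3}{4} + 1^{2}}{-5 - 4} = 1152 \frac{- \frac{3}{4} + 1}{-9} = 1152 \left(\left(- \frac{1}{9}\right) \frac{1}{4}\right) = 1152 \left(- \frac{1}{36}\right) = -32$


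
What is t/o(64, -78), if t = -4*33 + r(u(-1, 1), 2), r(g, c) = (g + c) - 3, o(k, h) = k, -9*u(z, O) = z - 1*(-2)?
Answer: -599/288 ≈ -2.0799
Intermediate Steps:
u(z, O) = -2/9 - z/9 (u(z, O) = -(z - 1*(-2))/9 = -(z + 2)/9 = -(2 + z)/9 = -2/9 - z/9)
r(g, c) = -3 + c + g (r(g, c) = (c + g) - 3 = -3 + c + g)
t = -1198/9 (t = -4*33 + (-3 + 2 + (-2/9 - ⅑*(-1))) = -132 + (-3 + 2 + (-2/9 + ⅑)) = -132 + (-3 + 2 - ⅑) = -132 - 10/9 = -1198/9 ≈ -133.11)
t/o(64, -78) = -1198/9/64 = -1198/9*1/64 = -599/288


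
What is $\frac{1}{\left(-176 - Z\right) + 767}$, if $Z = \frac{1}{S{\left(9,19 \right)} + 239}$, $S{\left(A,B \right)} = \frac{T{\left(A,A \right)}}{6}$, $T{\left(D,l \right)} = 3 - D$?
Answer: $\frac{238}{140657} \approx 0.0016921$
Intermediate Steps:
$S{\left(A,B \right)} = \frac{1}{2} - \frac{A}{6}$ ($S{\left(A,B \right)} = \frac{3 - A}{6} = \left(3 - A\right) \frac{1}{6} = \frac{1}{2} - \frac{A}{6}$)
$Z = \frac{1}{238}$ ($Z = \frac{1}{\left(\frac{1}{2} - \frac{3}{2}\right) + 239} = \frac{1}{-1 + 239} = \frac{1}{238} \approx 0.0042017$)
$\frac{1}{\left(-176 - Z\right) + 767} = \frac{1}{\left(-176 - \frac{1}{238}\right) + 767} = \frac{1}{- \frac{41889}{238} + 767} = \frac{1}{\frac{140657}{238}} = \frac{238}{140657}$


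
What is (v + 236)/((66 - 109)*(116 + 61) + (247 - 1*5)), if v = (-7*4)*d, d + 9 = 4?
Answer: -376/7369 ≈ -0.051025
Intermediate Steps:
d = -5 (d = -9 + 4 = -5)
v = 140 (v = -7*4*(-5) = -28*(-5) = 140)
(v + 236)/((66 - 109)*(116 + 61) + (247 - 1*5)) = (140 + 236)/((66 - 109)*(116 + 61) + (247 - 1*5)) = 376/(-43*177 + (247 - 5)) = 376/(-7611 + 242) = 376/(-7369) = 376*(-1/7369) = -376/7369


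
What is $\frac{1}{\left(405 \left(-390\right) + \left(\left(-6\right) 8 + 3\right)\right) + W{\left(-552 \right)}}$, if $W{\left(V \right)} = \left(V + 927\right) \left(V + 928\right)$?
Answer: $- \frac{1}{16995} \approx -5.8841 \cdot 10^{-5}$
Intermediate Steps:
$W{\left(V \right)} = \left(927 + V\right) \left(928 + V\right)$
$\frac{1}{\left(405 \left(-390\right) + \left(\left(-6\right) 8 + 3\right)\right) + W{\left(-552 \right)}} = \frac{1}{\left(405 \left(-390\right) + \left(\left(-6\right) 8 + 3\right)\right) + \left(860256 + \left(-552\right)^{2} + 1855 \left(-552\right)\right)} = \frac{1}{\left(-157950 + \left(-48 + 3\right)\right) + \left(860256 + 304704 - 1023960\right)} = \frac{1}{\left(-157950 - 45\right) + 141000} = \frac{1}{-157995 + 141000} = \frac{1}{-16995} = - \frac{1}{16995}$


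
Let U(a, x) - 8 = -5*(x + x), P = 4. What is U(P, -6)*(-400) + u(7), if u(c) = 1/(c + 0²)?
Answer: -190399/7 ≈ -27200.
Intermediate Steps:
U(a, x) = 8 - 10*x (U(a, x) = 8 - 5*(x + x) = 8 - 10*x)
u(c) = 1/c (u(c) = 1/(c + 0) = 1/c)
U(P, -6)*(-400) + u(7) = (8 - 10*(-6))*(-400) + 1/7 = (8 + 60)*(-400) + ⅐ = 68*(-400) + ⅐ = -27200 + ⅐ = -190399/7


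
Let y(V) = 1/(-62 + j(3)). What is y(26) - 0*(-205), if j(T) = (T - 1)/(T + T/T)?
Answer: -2/123 ≈ -0.016260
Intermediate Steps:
j(T) = (-1 + T)/(1 + T) (j(T) = (-1 + T)/(T + 1) = (-1 + T)/(1 + T))
y(V) = -2/123 (y(V) = 1/(-62 + (-1 + 3)/(1 + 3)) = 1/(-62 + 2/4) = 1/(-62 + (¼)*2) = 1/(-62 + ½) = 1/(-123/2) = -2/123)
y(26) - 0*(-205) = -2/123 - 0*(-205) = -2/123 - 1*0 = -2/123 + 0 = -2/123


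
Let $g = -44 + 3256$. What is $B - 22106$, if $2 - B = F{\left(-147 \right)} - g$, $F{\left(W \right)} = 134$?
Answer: $-19026$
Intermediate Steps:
$g = 3212$
$B = 3080$ ($B = 2 - \left(134 - 3212\right) = 2 - -3078 = 2 + 3078 = 3080$)
$B - 22106 = 3080 - 22106 = -19026$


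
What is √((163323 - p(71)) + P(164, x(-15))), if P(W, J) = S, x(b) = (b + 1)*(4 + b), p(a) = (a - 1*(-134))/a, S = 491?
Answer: √825771819/71 ≈ 404.74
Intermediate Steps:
p(a) = (134 + a)/a (p(a) = (a + 134)/a = (134 + a)/a)
x(b) = (1 + b)*(4 + b)
P(W, J) = 491
√((163323 - p(71)) + P(164, x(-15))) = √((163323 - (134 + 71)/71) + 491) = √((163323 - 205/71) + 491) = √(11595728/71 + 491) = √(11630589/71) = √825771819/71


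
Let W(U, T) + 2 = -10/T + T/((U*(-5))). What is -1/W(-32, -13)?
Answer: 2080/2729 ≈ 0.76218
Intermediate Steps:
W(U, T) = -2 - 10/T - T/(5*U) (W(U, T) = -2 + (-10/T + T/((U*(-5)))) = -2 + (-10/T + T/((-5*U))) = -2 + (-10/T + T*(-1/(5*U))) = -2 + (-10/T - T/(5*U)) = -2 - 10/T - T/(5*U))
-1/W(-32, -13) = -1/(-2 - 10/(-13) - ⅕*(-13)/(-32)) = -1/(-2 - 10*(-1/13) - ⅕*(-13)*(-1/32)) = -1/(-2 + 10/13 - 13/160) = -1/(-2729/2080) = -1*(-2080/2729) = 2080/2729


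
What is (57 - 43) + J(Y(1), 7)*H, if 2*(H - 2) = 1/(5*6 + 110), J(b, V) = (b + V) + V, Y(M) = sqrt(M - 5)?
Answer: 841/20 + 561*I/140 ≈ 42.05 + 4.0071*I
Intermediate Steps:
Y(M) = sqrt(-5 + M)
J(b, V) = b + 2*V (J(b, V) = (V + b) + V = b + 2*V)
H = 561/280 (H = 2 + 1/(2*(5*6 + 110)) = 2 + 1/(2*(30 + 110)) = 2 + (1/2)/140 = 2 + (1/2)*(1/140) = 2 + 1/280 = 561/280 ≈ 2.0036)
(57 - 43) + J(Y(1), 7)*H = (57 - 43) + (sqrt(-5 + 1) + 2*7)*(561/280) = 14 + (sqrt(-4) + 14)*(561/280) = 14 + (2*I + 14)*(561/280) = 14 + (14 + 2*I)*(561/280) = 14 + (561/20 + 561*I/140) = 841/20 + 561*I/140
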